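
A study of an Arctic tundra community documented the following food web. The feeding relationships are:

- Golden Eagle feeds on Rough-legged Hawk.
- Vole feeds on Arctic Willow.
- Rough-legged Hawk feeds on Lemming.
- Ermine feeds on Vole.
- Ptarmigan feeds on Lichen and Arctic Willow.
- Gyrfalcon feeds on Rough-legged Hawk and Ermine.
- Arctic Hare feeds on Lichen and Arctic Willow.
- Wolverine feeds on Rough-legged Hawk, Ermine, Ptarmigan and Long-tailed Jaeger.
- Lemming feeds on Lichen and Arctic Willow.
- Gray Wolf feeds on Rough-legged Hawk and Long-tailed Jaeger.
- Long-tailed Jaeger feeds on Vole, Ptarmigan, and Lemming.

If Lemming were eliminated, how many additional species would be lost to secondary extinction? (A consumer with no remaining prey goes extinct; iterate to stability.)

Remove Lemming.
Round 1: Rough-legged Hawk (all prey gone) → extinct.
Round 2: Golden Eagle (all prey gone) → extinct.
No further losses. Total secondary extinctions: 2.

2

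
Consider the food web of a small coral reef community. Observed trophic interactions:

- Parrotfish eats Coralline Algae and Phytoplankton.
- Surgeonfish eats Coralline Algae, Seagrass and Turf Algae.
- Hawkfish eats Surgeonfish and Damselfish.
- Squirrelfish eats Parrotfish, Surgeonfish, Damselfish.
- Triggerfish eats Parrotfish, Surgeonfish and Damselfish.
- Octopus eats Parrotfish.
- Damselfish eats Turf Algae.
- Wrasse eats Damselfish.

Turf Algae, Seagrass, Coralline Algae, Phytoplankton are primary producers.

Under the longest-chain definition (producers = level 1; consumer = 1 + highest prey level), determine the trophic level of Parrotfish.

Coralline Algae is a producer → level 1.
Parrotfish eats Coralline Algae (level 1); other prey at levels: Phytoplankton 1 → level 2.

Trophic level 2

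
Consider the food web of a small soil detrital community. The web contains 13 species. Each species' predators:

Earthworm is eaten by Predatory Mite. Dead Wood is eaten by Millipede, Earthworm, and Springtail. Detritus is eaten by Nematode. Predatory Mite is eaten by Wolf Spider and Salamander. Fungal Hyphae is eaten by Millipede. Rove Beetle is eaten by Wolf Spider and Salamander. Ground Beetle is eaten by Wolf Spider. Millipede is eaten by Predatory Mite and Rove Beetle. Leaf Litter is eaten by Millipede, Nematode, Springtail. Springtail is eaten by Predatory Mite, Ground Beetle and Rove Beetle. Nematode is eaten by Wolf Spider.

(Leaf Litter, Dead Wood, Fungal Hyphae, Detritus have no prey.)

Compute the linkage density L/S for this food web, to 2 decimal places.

L/S = 1.54

There are L = 20 links among S = 13 species.
L/S = 20/13 = 1.5385 ≈ 1.54.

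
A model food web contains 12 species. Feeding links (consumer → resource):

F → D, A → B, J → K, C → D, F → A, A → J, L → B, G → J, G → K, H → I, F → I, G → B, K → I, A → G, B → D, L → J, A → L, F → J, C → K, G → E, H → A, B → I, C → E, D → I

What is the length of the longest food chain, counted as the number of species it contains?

One longest chain: I → K → J → G → A → F.
It has 6 species and 5 links.

6 species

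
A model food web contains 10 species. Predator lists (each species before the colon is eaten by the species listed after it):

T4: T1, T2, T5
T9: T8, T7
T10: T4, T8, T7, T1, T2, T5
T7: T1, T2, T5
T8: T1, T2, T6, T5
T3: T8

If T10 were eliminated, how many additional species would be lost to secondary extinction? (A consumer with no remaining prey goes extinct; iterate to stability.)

1

Remove T10.
Round 1: T4 (all prey gone) → extinct.
No further losses. Total secondary extinctions: 1.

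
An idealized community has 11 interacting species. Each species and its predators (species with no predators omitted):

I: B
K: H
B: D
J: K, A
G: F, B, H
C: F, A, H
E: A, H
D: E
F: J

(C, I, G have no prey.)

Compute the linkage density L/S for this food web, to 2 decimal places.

L/S = 1.36

There are L = 15 links among S = 11 species.
L/S = 15/11 = 1.3636 ≈ 1.36.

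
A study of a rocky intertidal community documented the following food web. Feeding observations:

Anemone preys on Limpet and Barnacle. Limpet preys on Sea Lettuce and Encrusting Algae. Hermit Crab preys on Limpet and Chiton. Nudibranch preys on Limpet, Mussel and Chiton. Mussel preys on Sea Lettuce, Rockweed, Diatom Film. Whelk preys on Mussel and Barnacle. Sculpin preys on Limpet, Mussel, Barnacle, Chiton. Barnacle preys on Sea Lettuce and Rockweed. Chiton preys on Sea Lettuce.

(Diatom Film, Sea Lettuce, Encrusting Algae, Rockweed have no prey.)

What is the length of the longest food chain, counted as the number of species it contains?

One longest chain: Sea Lettuce → Limpet → Sculpin.
It has 3 species and 2 links.

3 species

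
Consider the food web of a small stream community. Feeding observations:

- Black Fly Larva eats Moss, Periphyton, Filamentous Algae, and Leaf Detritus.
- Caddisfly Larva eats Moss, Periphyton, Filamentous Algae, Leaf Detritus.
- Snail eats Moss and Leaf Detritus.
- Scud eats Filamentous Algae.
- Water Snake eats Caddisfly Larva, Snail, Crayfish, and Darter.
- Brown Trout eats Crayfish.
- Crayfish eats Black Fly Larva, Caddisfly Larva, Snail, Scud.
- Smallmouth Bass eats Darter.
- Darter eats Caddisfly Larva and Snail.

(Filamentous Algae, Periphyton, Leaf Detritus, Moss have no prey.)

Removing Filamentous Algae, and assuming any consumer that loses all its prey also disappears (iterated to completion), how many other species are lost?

1

Remove Filamentous Algae.
Round 1: Scud (all prey gone) → extinct.
No further losses. Total secondary extinctions: 1.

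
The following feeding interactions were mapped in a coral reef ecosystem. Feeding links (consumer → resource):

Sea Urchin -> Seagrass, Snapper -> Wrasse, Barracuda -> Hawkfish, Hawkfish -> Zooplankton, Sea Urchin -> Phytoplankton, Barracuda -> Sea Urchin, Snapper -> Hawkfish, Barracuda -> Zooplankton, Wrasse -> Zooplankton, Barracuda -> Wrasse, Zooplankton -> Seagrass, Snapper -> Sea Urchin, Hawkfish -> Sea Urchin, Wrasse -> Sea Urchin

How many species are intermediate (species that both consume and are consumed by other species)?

4

Intermediate species (has both prey and predators): Zooplankton, Sea Urchin, Hawkfish, Wrasse.
Count: 4.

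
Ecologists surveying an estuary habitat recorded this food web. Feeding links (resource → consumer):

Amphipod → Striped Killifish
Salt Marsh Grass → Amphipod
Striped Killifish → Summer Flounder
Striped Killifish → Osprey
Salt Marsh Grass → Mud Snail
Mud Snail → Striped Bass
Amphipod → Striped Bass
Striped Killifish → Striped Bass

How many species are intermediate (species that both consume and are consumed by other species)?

3

Intermediate species (has both prey and predators): Amphipod, Mud Snail, Striped Killifish.
Count: 3.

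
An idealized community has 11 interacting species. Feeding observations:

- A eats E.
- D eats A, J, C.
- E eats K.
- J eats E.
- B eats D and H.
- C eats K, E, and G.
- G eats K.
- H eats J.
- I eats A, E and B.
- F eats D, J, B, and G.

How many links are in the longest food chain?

One longest chain: K → E → C → D → B → I.
It has 6 species and 5 links.

5 links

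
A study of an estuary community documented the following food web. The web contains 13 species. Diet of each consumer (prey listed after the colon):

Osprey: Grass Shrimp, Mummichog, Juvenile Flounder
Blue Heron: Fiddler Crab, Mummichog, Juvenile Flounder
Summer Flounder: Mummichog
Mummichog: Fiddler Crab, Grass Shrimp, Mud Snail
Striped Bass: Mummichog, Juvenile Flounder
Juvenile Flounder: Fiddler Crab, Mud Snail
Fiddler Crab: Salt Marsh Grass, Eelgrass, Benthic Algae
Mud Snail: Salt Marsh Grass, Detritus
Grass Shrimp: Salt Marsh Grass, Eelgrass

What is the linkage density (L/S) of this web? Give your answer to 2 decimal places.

There are L = 21 links among S = 13 species.
L/S = 21/13 = 1.6154 ≈ 1.62.

L/S = 1.62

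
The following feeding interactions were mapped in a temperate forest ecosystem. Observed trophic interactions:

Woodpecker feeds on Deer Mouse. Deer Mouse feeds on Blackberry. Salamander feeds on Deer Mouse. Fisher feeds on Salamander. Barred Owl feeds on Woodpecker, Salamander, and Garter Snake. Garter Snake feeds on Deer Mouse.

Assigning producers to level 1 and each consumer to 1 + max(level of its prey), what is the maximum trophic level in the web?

Producers (level 1): Blackberry.
Blackberry → Deer Mouse → Salamander → Fisher gives Fisher level 4.
No species has a prey at level 4, so no species reaches level 5.

4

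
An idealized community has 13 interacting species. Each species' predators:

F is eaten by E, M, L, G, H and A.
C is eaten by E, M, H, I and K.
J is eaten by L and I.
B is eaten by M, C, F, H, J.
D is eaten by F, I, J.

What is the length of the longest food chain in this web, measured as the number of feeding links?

2 links

One longest chain: B → C → K.
It has 3 species and 2 links.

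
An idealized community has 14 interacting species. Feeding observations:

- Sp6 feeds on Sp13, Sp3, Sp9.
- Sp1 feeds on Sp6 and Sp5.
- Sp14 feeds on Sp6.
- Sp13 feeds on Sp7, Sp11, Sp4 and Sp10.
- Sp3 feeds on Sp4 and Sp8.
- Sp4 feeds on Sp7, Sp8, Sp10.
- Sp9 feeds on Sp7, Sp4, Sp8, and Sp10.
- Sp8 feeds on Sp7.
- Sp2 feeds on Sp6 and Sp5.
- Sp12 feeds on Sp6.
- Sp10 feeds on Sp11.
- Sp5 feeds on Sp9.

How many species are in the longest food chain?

6 species

One longest chain: Sp7 → Sp8 → Sp4 → Sp9 → Sp5 → Sp1.
It has 6 species and 5 links.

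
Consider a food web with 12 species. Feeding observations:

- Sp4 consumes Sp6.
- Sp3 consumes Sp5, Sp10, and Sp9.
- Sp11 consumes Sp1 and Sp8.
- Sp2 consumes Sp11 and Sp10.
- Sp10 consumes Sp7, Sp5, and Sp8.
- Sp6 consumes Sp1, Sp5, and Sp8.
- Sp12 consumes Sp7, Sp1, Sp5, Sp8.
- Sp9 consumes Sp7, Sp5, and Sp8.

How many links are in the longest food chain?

One longest chain: Sp8 → Sp9 → Sp3.
It has 3 species and 2 links.

2 links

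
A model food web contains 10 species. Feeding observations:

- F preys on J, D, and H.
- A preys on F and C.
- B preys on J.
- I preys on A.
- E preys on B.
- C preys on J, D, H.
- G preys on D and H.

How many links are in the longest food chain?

One longest chain: D → C → A → I.
It has 4 species and 3 links.

3 links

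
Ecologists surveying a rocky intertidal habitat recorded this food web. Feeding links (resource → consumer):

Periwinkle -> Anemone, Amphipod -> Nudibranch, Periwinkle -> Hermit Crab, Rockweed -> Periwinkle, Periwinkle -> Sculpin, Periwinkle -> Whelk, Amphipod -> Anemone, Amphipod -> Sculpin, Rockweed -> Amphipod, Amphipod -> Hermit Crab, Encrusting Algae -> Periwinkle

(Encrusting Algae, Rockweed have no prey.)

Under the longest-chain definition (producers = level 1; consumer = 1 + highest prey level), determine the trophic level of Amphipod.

Rockweed is a producer → level 1.
Amphipod eats Rockweed → level 2.

Trophic level 2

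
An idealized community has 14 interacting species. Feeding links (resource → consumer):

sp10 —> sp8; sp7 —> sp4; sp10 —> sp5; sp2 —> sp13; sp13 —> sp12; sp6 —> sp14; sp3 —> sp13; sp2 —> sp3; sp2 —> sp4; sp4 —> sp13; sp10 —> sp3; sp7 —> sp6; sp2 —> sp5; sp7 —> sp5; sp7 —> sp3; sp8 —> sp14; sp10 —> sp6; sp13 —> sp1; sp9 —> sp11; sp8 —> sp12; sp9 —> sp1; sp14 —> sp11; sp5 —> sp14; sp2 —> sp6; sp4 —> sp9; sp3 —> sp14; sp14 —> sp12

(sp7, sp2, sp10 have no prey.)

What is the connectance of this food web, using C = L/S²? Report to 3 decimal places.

C = 0.138

The web has S = 14 species and L = 27 feeding links.
C = L / S² = 27 / 196 = 0.1378 ≈ 0.138.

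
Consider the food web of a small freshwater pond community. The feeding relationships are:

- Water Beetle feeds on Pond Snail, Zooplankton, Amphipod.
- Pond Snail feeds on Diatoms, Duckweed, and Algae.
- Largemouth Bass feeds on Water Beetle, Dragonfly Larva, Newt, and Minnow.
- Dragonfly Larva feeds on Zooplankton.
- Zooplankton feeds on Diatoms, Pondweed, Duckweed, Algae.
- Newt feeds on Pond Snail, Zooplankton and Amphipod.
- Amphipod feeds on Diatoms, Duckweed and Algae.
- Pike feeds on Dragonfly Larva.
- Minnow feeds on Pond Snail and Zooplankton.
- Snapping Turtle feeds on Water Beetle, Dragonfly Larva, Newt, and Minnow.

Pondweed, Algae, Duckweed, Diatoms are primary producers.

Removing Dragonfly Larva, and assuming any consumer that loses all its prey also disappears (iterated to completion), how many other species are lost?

1

Remove Dragonfly Larva.
Round 1: Pike (all prey gone) → extinct.
No further losses. Total secondary extinctions: 1.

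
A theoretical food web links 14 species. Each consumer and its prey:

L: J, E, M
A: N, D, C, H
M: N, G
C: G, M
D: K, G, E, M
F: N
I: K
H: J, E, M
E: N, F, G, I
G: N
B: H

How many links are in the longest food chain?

One longest chain: N → F → E → H → B.
It has 5 species and 4 links.

4 links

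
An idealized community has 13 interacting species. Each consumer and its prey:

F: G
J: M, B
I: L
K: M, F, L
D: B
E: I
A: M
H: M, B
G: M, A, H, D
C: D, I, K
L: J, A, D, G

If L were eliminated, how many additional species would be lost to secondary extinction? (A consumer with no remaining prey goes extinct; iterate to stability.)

2

Remove L.
Round 1: I (all prey gone) → extinct.
Round 2: E (all prey gone) → extinct.
No further losses. Total secondary extinctions: 2.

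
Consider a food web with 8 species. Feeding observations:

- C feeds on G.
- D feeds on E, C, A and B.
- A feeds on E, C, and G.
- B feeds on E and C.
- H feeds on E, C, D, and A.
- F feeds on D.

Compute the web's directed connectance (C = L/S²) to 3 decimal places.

The web has S = 8 species and L = 15 feeding links.
C = L / S² = 15 / 64 = 0.2344 ≈ 0.234.

C = 0.234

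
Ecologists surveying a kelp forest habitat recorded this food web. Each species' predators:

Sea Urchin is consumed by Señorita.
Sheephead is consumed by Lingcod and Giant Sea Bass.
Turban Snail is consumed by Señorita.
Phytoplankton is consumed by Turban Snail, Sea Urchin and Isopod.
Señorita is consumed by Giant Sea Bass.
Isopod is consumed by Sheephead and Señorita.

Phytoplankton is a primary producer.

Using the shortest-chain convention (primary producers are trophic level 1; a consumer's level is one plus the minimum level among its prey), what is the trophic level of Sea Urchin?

Trophic level 2

Phytoplankton is a producer → level 1.
Sea Urchin eats Phytoplankton → level 2.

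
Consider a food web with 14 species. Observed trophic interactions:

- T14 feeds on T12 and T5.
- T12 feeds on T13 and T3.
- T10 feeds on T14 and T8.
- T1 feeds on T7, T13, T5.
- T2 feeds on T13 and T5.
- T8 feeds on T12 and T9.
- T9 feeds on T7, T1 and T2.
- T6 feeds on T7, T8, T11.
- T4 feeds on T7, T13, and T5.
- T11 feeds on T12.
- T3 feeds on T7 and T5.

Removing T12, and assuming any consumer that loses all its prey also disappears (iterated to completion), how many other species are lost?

Remove T12.
Round 1: T11 (all prey gone) → extinct.
No further losses. Total secondary extinctions: 1.

1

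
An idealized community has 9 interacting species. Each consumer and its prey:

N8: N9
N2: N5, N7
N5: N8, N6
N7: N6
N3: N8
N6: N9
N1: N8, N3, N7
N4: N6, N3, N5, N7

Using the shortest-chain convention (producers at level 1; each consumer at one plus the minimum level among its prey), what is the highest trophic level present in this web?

Producers (level 1): N9.
Following each consumer down to its lowest-level prey: N9 → N8 → N5 → N2 (levels 1 through 4).
All prey of N2 (N5 3, N7 3) are at level 3 or above, so N2 is at level 1 + 3 = 4.
Every consumer has at least one prey at level 3 or below, so none exceeds level 4.

4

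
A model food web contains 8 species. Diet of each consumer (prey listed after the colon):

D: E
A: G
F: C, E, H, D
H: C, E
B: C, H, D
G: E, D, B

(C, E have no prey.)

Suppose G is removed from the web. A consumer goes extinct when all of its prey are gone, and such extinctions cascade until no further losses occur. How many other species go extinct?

Remove G.
Round 1: A (all prey gone) → extinct.
No further losses. Total secondary extinctions: 1.

1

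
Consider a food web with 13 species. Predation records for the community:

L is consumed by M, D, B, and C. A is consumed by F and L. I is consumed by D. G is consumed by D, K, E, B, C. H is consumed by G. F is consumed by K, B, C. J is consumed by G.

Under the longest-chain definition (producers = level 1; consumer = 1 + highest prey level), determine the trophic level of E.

Trophic level 3

J is a producer → level 1.
G eats J (level 1); other prey at levels: H 1 → level 2.
E eats G → level 3.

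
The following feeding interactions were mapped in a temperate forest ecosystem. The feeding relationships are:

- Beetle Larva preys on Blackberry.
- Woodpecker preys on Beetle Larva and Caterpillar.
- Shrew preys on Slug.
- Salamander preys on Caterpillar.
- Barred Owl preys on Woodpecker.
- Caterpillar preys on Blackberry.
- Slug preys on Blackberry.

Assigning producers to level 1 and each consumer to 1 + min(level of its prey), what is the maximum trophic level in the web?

Producers (level 1): Blackberry.
Following each consumer down to its lowest-level prey: Blackberry → Beetle Larva → Woodpecker → Barred Owl (levels 1 through 4).
All prey of Barred Owl (Woodpecker 3) are at level 3 or above, so Barred Owl is at level 1 + 3 = 4.
Every consumer has at least one prey at level 3 or below, so none exceeds level 4.

4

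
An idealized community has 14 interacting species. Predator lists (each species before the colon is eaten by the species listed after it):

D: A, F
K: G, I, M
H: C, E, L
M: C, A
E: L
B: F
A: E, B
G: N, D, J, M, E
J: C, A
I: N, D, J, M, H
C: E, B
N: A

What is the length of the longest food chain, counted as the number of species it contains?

6 species

One longest chain: K → G → J → C → B → F.
It has 6 species and 5 links.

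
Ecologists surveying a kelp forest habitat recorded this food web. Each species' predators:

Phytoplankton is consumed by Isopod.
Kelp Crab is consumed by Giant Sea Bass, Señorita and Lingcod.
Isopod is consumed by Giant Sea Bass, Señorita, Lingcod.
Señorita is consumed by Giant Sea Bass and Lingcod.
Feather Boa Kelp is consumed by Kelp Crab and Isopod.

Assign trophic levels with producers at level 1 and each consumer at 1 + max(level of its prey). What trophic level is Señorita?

Trophic level 3

Feather Boa Kelp is a producer → level 1.
Kelp Crab eats Feather Boa Kelp → level 2.
Señorita eats Kelp Crab (level 2); other prey at levels: Isopod 2 → level 3.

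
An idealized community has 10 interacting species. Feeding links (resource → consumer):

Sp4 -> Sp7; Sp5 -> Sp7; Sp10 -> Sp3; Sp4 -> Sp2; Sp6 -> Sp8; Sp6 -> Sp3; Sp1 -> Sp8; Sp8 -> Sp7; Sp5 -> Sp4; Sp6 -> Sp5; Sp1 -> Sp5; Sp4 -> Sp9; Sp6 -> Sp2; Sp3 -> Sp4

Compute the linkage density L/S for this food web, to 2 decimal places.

L/S = 1.40

There are L = 14 links among S = 10 species.
L/S = 14/10 = 1.4000 ≈ 1.40.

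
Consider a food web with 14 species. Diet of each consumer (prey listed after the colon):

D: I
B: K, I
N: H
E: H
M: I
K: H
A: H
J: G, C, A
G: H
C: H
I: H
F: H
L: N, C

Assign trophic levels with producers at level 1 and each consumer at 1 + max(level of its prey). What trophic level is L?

H is a producer → level 1.
N eats H → level 2.
L eats N (level 2); other prey at levels: C 2 → level 3.

Trophic level 3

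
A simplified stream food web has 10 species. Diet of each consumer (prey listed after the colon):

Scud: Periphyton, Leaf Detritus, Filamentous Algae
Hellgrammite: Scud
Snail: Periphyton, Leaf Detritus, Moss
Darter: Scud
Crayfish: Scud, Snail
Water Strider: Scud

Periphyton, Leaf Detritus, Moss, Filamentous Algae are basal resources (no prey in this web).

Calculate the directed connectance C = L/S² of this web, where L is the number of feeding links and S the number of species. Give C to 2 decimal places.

C = 0.11

The web has S = 10 species and L = 11 feeding links.
C = L / S² = 11 / 100 = 0.1100 ≈ 0.11.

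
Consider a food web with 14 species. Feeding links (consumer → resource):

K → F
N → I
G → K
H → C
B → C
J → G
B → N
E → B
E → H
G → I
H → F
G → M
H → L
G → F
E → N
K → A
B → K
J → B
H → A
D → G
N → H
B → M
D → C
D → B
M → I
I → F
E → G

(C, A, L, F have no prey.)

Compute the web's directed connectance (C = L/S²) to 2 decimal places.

The web has S = 14 species and L = 27 feeding links.
C = L / S² = 27 / 196 = 0.1378 ≈ 0.14.

C = 0.14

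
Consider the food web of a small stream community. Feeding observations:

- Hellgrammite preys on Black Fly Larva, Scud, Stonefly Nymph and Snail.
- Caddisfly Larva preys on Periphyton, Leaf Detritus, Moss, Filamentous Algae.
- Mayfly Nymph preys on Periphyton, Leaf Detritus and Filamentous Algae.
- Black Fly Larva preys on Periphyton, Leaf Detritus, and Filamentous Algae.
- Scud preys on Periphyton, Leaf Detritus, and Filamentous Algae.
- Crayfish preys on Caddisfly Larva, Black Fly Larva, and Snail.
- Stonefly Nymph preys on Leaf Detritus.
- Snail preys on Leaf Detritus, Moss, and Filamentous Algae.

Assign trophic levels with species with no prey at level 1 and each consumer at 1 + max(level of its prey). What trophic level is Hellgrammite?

Leaf Detritus has no prey (basal) → level 1.
Snail eats Leaf Detritus (level 1); other prey at levels: Filamentous Algae 1, Moss 1 → level 2.
Hellgrammite eats Snail (level 2); other prey at levels: Scud 2, Black Fly Larva 2, Stonefly Nymph 2 → level 3.

Trophic level 3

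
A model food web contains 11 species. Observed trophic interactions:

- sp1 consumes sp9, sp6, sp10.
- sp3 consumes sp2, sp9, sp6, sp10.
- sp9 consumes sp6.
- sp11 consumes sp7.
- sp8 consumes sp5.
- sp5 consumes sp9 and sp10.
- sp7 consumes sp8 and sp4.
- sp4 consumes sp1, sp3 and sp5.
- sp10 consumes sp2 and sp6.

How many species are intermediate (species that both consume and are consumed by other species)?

Intermediate species (has both prey and predators): sp9, sp10, sp3, sp5, sp1, sp4, sp8, sp7.
Count: 8.

8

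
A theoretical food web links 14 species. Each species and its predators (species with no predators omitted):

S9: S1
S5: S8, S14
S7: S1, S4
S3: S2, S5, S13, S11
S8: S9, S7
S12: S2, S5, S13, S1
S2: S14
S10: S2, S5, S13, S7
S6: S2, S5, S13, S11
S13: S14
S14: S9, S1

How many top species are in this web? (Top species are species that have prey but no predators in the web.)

3

Top species (has prey, but nothing eats it): S11, S1, S4.
Count: 3.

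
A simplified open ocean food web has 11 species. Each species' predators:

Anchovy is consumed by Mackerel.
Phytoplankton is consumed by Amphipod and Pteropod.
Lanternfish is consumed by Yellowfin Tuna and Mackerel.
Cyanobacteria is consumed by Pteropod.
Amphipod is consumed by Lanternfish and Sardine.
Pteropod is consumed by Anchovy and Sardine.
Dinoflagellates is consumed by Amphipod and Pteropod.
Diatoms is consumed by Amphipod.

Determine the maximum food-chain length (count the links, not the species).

3 links

One longest chain: Phytoplankton → Amphipod → Lanternfish → Yellowfin Tuna.
It has 4 species and 3 links.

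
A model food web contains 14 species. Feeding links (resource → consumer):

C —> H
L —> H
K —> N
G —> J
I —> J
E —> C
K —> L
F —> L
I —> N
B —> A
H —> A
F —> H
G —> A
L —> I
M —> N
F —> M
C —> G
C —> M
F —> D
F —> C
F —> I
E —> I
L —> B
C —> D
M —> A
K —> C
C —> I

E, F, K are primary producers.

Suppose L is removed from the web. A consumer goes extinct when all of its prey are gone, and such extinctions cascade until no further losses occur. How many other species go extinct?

Remove L.
Round 1: B (all prey gone) → extinct.
No further losses. Total secondary extinctions: 1.

1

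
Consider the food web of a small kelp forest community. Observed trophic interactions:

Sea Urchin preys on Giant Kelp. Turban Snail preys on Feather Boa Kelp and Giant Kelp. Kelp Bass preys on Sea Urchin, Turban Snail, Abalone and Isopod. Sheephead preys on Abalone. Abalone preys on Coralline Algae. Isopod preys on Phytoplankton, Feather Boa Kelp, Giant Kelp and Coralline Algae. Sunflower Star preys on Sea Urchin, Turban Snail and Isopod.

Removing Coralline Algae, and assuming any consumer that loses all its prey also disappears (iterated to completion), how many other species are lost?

2

Remove Coralline Algae.
Round 1: Abalone (all prey gone) → extinct.
Round 2: Sheephead (all prey gone) → extinct.
No further losses. Total secondary extinctions: 2.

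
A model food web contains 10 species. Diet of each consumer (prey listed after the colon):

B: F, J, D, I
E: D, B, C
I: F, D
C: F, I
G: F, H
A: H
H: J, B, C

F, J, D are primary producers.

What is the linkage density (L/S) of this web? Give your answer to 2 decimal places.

There are L = 17 links among S = 10 species.
L/S = 17/10 = 1.7000 ≈ 1.70.

L/S = 1.70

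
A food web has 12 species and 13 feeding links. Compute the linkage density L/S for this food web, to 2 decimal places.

There are L = 13 links among S = 12 species.
L/S = 13/12 = 1.0833 ≈ 1.08.

L/S = 1.08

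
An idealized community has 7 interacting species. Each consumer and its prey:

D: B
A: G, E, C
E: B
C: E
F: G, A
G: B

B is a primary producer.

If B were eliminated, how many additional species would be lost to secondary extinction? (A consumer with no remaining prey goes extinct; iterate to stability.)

Remove B.
Round 1: D (all prey gone), G (all prey gone), E (all prey gone) → extinct.
Round 2: C (all prey gone) → extinct.
Round 3: A (all prey gone) → extinct.
Round 4: F (all prey gone) → extinct.
No further losses. Total secondary extinctions: 6.

6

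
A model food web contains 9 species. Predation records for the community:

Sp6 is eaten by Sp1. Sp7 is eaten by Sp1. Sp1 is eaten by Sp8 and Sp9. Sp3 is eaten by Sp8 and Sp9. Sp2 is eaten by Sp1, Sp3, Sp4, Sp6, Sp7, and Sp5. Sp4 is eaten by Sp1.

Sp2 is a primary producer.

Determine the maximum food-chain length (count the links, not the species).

One longest chain: Sp2 → Sp7 → Sp1 → Sp8.
It has 4 species and 3 links.

3 links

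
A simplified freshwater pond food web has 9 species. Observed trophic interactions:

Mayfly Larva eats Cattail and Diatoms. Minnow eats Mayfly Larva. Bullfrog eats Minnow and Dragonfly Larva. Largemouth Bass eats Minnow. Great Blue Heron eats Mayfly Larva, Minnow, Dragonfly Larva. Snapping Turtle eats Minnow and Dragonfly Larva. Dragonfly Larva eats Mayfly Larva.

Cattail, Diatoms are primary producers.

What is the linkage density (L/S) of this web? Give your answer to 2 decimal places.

There are L = 12 links among S = 9 species.
L/S = 12/9 = 1.3333 ≈ 1.33.

L/S = 1.33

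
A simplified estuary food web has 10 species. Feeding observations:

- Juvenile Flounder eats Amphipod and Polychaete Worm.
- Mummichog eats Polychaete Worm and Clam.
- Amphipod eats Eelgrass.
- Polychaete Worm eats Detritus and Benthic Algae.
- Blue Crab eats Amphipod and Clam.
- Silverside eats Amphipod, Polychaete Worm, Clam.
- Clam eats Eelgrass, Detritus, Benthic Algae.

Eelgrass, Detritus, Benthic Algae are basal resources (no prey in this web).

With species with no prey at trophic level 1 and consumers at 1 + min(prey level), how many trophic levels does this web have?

Basal resources (level 1): Eelgrass, Detritus, Benthic Algae.
Following each consumer down to its lowest-level prey: Eelgrass → Clam → Blue Crab (levels 1 through 3).
All prey of Blue Crab (Clam 2, Amphipod 2) are at level 2 or above, so Blue Crab is at level 1 + 2 = 3.
Every consumer has at least one prey at level 2 or below, so none exceeds level 3.

3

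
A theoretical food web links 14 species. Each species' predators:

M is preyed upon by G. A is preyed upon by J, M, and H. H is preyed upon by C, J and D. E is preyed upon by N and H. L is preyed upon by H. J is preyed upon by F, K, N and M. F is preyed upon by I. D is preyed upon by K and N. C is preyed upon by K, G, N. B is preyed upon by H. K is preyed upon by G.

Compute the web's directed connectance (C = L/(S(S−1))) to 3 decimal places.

The web has S = 14 species and L = 22 feeding links.
C = L / (S(S−1)) = 22 / 182 = 0.1209 ≈ 0.121.

C = 0.121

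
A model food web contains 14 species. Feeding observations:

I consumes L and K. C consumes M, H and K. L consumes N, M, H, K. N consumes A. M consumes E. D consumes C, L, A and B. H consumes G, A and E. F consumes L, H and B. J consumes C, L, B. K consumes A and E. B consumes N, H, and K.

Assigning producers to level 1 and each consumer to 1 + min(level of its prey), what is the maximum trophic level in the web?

4

Producers (level 1): E, A, G.
Following each consumer down to its lowest-level prey: A → N → B → J (levels 1 through 4).
All prey of J (B 3, C 3, L 3) are at level 3 or above, so J is at level 1 + 3 = 4.
Every consumer has at least one prey at level 3 or below, so none exceeds level 4.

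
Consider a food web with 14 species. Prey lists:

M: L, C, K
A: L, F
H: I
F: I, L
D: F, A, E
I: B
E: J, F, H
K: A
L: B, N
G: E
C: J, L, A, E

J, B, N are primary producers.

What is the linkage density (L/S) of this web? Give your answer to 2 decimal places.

There are L = 23 links among S = 14 species.
L/S = 23/14 = 1.6429 ≈ 1.64.

L/S = 1.64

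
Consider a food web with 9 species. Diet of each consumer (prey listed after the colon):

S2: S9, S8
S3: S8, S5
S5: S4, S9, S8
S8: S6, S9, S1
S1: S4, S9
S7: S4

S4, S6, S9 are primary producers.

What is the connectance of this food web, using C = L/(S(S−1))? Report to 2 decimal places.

C = 0.18

The web has S = 9 species and L = 13 feeding links.
C = L / (S(S−1)) = 13 / 72 = 0.1806 ≈ 0.18.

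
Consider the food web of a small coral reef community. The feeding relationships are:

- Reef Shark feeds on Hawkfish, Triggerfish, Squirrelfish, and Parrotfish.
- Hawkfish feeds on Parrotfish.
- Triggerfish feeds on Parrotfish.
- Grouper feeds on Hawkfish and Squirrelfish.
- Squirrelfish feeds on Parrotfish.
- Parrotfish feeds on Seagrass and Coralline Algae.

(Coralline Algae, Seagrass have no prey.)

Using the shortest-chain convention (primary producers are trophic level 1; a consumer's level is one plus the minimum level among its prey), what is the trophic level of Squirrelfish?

Coralline Algae is a producer → level 1.
Parrotfish eats Coralline Algae → level 2.
Squirrelfish eats Parrotfish → level 3.
No prey of Squirrelfish is below level 2, so 3 is the minimum.

Trophic level 3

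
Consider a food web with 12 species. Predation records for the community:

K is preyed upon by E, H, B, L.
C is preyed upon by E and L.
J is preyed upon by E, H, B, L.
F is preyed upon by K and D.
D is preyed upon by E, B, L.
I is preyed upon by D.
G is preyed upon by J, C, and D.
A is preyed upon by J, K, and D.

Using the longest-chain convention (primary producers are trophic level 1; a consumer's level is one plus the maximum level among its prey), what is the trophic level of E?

A is a producer → level 1.
J eats A (level 1); other prey at levels: G 1 → level 2.
E eats J (level 2); other prey at levels: C 2, D 2, K 2 → level 3.

Trophic level 3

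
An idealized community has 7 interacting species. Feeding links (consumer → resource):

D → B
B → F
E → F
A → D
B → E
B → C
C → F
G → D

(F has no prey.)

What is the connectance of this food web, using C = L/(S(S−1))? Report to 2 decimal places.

C = 0.19

The web has S = 7 species and L = 8 feeding links.
C = L / (S(S−1)) = 8 / 42 = 0.1905 ≈ 0.19.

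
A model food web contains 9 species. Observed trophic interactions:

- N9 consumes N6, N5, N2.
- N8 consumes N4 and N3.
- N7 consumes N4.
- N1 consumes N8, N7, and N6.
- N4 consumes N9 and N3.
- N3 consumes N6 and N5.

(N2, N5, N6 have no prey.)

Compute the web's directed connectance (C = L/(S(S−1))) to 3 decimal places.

The web has S = 9 species and L = 13 feeding links.
C = L / (S(S−1)) = 13 / 72 = 0.1806 ≈ 0.181.

C = 0.181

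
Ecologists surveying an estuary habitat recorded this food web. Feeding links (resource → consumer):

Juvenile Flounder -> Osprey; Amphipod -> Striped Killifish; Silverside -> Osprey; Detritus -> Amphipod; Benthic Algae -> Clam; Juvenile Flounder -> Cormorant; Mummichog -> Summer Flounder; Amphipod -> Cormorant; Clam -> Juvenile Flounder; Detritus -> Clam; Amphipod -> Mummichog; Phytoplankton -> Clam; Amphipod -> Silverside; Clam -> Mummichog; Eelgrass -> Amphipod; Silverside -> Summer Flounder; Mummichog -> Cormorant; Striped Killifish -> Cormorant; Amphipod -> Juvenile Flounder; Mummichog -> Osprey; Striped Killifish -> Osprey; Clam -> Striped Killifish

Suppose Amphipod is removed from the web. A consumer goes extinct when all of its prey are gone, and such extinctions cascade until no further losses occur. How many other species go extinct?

Remove Amphipod.
Round 1: Silverside (all prey gone) → extinct.
No further losses. Total secondary extinctions: 1.

1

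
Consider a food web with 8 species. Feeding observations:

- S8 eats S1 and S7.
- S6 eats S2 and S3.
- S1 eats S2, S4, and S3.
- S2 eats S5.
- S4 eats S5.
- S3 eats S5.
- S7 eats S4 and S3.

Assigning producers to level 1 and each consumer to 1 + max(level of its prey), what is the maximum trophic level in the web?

Producers (level 1): S5.
S5 → S3 → S1 → S8 gives S8 level 4.
No species has a prey at level 4, so no species reaches level 5.

4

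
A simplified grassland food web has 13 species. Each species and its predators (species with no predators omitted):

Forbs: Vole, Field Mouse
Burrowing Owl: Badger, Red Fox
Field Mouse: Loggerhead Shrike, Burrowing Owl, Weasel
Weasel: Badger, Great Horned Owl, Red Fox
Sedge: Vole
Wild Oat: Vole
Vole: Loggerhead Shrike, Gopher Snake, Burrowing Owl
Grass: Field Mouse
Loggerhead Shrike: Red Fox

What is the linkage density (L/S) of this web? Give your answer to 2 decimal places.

There are L = 17 links among S = 13 species.
L/S = 17/13 = 1.3077 ≈ 1.31.

L/S = 1.31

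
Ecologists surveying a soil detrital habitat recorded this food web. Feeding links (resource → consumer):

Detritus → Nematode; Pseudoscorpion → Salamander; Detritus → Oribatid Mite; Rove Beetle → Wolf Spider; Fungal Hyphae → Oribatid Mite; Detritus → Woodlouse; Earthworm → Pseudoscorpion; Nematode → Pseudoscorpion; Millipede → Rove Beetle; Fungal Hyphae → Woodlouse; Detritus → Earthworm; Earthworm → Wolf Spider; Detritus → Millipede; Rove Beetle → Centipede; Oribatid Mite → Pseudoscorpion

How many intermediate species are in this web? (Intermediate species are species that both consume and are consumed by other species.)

6

Intermediate species (has both prey and predators): Earthworm, Millipede, Oribatid Mite, Nematode, Pseudoscorpion, Rove Beetle.
Count: 6.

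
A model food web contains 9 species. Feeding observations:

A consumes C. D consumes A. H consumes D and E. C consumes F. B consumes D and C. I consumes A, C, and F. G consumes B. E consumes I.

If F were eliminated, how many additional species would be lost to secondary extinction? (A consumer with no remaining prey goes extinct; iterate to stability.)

8

Remove F.
Round 1: C (all prey gone) → extinct.
Round 2: A (all prey gone) → extinct.
Round 3: D (all prey gone), I (all prey gone) → extinct.
Round 4: E (all prey gone), B (all prey gone) → extinct.
Round 5: H (all prey gone), G (all prey gone) → extinct.
No further losses. Total secondary extinctions: 8.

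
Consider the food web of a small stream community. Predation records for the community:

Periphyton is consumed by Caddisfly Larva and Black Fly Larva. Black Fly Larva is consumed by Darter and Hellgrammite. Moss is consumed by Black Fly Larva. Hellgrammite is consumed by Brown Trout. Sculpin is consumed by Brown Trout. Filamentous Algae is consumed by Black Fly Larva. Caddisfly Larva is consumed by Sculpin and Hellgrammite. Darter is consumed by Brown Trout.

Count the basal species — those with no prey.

Basal species (no prey listed): Filamentous Algae, Moss, Periphyton.
Count: 3.

3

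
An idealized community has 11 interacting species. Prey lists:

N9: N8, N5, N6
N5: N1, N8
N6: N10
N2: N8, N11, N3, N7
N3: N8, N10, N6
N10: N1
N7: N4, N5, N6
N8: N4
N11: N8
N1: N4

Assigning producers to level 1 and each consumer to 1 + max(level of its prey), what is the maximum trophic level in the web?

6

Producers (level 1): N4.
N4 → N1 → N10 → N6 → N3 → N2 gives N2 level 6.
No species has a prey at level 6, so no species reaches level 7.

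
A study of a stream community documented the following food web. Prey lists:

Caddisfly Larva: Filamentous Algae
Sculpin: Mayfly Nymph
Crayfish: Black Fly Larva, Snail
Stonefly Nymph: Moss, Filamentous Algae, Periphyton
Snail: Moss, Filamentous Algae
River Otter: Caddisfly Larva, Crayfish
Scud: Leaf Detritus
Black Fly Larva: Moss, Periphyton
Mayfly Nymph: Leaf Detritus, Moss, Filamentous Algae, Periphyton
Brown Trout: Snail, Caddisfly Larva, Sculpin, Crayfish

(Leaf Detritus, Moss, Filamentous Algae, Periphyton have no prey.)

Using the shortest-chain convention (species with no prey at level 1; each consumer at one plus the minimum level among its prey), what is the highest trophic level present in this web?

3

Basal resources (level 1): Leaf Detritus, Moss, Filamentous Algae, Periphyton.
Following each consumer down to its lowest-level prey: Filamentous Algae → Caddisfly Larva → Brown Trout (levels 1 through 3).
All prey of Brown Trout (Caddisfly Larva 2, Snail 2, Sculpin 3, Crayfish 3) are at level 2 or above, so Brown Trout is at level 1 + 2 = 3.
Every consumer has at least one prey at level 2 or below, so none exceeds level 3.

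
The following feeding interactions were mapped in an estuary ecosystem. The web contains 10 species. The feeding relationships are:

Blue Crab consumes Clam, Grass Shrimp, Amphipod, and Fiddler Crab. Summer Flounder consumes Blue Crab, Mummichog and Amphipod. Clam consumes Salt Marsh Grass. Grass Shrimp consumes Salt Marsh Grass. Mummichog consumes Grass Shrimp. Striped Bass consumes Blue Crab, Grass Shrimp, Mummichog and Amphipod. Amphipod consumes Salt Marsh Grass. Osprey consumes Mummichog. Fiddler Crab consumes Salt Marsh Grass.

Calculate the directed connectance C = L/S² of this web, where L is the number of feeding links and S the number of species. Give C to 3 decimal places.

C = 0.170

The web has S = 10 species and L = 17 feeding links.
C = L / S² = 17 / 100 = 0.1700 ≈ 0.170.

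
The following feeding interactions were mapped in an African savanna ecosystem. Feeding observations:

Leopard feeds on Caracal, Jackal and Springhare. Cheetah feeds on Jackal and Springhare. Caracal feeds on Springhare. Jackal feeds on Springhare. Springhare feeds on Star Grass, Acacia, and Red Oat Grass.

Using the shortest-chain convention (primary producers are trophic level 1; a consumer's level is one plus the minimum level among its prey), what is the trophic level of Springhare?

Trophic level 2

Star Grass is a producer → level 1.
Springhare eats Star Grass → level 2.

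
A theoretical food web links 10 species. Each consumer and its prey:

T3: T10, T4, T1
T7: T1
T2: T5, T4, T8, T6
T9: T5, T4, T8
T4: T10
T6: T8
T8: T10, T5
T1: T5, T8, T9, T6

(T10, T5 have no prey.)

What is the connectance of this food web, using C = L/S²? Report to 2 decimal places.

C = 0.19

The web has S = 10 species and L = 19 feeding links.
C = L / S² = 19 / 100 = 0.1900 ≈ 0.19.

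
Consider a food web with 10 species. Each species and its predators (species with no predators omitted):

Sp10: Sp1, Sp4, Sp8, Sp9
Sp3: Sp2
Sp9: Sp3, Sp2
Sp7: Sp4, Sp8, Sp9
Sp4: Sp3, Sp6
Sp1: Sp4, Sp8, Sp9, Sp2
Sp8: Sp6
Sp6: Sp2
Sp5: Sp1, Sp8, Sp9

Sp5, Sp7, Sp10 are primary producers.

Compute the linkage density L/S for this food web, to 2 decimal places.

There are L = 21 links among S = 10 species.
L/S = 21/10 = 2.1000 ≈ 2.10.

L/S = 2.10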